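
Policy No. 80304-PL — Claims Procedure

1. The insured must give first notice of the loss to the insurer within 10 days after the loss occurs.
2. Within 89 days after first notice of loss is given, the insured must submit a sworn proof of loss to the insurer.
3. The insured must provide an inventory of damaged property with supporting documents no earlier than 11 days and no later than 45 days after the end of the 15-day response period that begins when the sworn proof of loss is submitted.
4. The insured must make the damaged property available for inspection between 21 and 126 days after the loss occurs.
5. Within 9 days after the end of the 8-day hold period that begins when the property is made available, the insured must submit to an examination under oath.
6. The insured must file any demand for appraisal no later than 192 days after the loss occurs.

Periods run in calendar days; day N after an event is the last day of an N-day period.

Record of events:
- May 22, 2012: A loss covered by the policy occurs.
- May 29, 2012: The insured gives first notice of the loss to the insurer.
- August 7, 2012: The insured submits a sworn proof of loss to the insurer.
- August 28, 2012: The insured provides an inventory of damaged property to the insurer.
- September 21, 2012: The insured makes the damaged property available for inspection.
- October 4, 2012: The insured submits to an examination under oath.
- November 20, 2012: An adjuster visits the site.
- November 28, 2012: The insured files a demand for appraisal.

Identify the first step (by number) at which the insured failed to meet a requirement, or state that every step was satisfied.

Step 1: 10 days after May 22, 2012 (when the loss occurs) is June 1, 2012; May 29, 2012 is within that limit.
Step 2: 89 days after May 29, 2012 (when first notice of loss is given) is August 26, 2012; done August 7, 2012 — timely.
Step 3: the window is 11–45 days after August 22, 2012 (end of the 15-day response period, which began when the sworn proof of loss is submitted on August 7, 2012), so September 2, 2012 through October 6, 2012; done August 28, 2012 — 5 days before the window opened.
Later steps need not be reached.

Step 3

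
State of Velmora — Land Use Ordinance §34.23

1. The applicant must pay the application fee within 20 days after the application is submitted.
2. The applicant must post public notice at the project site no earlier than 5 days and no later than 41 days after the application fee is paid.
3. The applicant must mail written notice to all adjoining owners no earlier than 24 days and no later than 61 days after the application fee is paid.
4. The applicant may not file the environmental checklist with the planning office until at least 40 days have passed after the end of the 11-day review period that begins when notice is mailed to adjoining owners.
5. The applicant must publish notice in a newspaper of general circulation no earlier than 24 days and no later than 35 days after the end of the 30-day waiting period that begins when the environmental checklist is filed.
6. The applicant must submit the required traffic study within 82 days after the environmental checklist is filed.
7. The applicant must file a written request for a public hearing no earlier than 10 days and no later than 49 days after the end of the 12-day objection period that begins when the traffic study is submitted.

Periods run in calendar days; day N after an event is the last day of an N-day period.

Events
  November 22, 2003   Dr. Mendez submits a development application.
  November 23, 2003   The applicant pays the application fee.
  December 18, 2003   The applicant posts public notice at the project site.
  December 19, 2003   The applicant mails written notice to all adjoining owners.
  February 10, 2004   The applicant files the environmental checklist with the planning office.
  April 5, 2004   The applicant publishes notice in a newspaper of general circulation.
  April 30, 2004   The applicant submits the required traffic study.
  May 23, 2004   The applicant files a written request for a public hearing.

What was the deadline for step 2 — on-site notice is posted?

January 3, 2004

Step 2 runs from November 23, 2003, when the application fee is paid. The window is 5–41 days after November 23, 2003; it closes on January 3, 2004.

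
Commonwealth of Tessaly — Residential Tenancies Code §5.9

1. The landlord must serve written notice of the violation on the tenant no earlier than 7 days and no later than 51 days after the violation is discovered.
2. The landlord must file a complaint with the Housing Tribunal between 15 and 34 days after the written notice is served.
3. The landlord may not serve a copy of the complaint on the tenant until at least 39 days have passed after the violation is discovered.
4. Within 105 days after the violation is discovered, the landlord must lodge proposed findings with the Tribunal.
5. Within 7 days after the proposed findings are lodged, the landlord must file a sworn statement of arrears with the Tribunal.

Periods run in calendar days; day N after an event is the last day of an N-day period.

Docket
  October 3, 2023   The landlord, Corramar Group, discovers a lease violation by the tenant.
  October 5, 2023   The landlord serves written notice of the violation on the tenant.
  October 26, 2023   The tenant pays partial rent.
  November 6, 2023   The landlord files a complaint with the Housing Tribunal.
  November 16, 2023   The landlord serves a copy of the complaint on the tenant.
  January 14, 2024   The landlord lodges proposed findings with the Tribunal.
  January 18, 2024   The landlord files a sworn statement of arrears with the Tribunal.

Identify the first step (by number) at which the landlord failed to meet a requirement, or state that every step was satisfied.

Step 1

(1) the permitted window runs from October 3, 2023 + 7 = October 10, 2023 to October 3, 2023 + 51 = November 23, 2023; October 5, 2023 is 5 days too early.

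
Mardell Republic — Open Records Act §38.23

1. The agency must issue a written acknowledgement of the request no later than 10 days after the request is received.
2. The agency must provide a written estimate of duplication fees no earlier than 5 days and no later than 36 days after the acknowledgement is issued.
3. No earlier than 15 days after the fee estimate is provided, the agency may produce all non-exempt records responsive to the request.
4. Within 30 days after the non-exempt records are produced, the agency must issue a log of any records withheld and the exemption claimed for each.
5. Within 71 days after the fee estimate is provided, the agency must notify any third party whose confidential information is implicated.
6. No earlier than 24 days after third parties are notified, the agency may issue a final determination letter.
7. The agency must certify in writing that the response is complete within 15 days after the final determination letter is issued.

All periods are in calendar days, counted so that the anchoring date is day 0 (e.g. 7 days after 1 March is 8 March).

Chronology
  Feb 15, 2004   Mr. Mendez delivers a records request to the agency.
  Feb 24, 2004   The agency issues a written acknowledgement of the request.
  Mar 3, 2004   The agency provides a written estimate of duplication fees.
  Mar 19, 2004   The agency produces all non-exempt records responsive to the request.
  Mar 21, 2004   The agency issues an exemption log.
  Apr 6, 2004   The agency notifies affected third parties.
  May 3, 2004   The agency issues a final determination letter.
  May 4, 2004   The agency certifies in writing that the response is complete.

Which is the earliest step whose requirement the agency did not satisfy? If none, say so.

(1) due by Feb 15, 2004 + 10 days = Feb 25, 2004; completed Feb 24, 2004, before the deadline.
(2) the permitted window runs from Feb 24, 2004 + 5 = Feb 29, 2004 to Feb 24, 2004 + 36 = Mar 31, 2004; Mar 3, 2004 falls inside that range.
(3) permitted from Mar 3, 2004 + 15 days = Mar 18, 2004 onward; Mar 19, 2004 is on or after that date.
(4) due by Mar 19, 2004 + 30 days = Apr 18, 2004; done Mar 21, 2004 — timely.
(5) due by Mar 3, 2004 + 71 days = May 13, 2004; completed Apr 6, 2004, before the deadline.
(6) permitted from Apr 6, 2004 + 24 days = Apr 30, 2004 onward; May 3, 2004 is on or after that date.
(7) due by May 3, 2004 + 15 days = May 18, 2004; done May 4, 2004 — timely.

None — every step was satisfied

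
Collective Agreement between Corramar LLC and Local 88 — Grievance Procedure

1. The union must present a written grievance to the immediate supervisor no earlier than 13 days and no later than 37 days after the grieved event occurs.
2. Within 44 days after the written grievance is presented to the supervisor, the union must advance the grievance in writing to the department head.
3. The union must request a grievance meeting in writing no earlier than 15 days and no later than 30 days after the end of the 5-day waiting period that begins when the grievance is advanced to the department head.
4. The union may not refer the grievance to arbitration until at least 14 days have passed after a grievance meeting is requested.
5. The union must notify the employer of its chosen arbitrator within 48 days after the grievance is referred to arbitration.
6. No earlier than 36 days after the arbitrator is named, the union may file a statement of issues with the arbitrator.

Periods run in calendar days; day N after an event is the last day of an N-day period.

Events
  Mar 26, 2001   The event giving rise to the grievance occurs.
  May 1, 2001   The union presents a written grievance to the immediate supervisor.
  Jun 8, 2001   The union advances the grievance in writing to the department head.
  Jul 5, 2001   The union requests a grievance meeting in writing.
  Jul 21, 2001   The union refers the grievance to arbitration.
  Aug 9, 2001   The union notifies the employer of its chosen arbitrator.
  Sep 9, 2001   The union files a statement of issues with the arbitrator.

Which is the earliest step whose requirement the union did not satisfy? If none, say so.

Step 6

Step 1: the window is 13–37 days after Mar 26, 2001 (when the grieved event occurs), so Apr 8, 2001 through May 2, 2001; done May 1, 2001, which is between those dates.
Step 2: 44 days after May 1, 2001 (when the written grievance is presented to the supervisor) is Jun 14, 2001; Jun 8, 2001 is within that limit.
Step 3: the window is 15–30 days after Jun 13, 2001 (end of the 5-day waiting period, which began when the grievance is advanced to the department head on Jun 8, 2001), so Jun 28, 2001 through Jul 13, 2001; done Jul 5, 2001, which is between those dates.
Step 4: the earliest permitted date is 14 days after Jul 5, 2001 (when a grievance meeting is requested), i.e. Jul 19, 2001; done Jul 21, 2001, after the minimum wait.
Step 5: 48 days after Jul 21, 2001 (when the grievance is referred to arbitration) is Sep 7, 2001; completed Aug 9, 2001, before the deadline.
Step 6: the earliest permitted date is 36 days after Aug 9, 2001 (when the arbitrator is named), i.e. Sep 14, 2001; acted on Sep 9, 2001, 5 days prematurely.
That is the first point of non-compliance.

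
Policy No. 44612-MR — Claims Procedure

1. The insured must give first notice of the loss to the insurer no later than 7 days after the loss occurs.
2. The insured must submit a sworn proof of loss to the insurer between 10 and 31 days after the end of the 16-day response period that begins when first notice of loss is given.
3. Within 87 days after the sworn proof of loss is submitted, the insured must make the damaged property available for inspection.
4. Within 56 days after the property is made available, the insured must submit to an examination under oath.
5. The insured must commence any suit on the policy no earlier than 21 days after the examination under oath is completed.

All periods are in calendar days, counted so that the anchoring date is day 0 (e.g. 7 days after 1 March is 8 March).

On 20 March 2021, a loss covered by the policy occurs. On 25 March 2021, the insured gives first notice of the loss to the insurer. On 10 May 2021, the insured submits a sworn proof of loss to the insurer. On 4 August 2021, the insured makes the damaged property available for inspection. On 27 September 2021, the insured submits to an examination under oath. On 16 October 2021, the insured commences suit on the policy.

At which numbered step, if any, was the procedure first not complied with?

Step 5

Step 1 — counting 7 days from 20 March 2021 (when the loss occurs) gives a deadline of 27 March 2021; done 25 March 2021 — timely.
Step 2 — 10 and 31 days from 10 April 2021 (end of the 16-day response period, which began when first notice of loss is given on 25 March 2021) are 20 April 2021 and 11 May 2021 respectively; 10 May 2021 falls inside that range.
Step 3 — counting 87 days from 10 May 2021 (when the sworn proof of loss is submitted) gives a deadline of 5 August 2021; 4 August 2021 is within that limit.
Step 4 — counting 56 days from 4 August 2021 (when the property is made available) gives a deadline of 29 September 2021; done 27 September 2021 — timely.
Step 5 — must wait 21 days from 27 September 2021 (when the examination under oath is completed), so not before 18 October 2021; done 16 October 2021 — 2 days too early.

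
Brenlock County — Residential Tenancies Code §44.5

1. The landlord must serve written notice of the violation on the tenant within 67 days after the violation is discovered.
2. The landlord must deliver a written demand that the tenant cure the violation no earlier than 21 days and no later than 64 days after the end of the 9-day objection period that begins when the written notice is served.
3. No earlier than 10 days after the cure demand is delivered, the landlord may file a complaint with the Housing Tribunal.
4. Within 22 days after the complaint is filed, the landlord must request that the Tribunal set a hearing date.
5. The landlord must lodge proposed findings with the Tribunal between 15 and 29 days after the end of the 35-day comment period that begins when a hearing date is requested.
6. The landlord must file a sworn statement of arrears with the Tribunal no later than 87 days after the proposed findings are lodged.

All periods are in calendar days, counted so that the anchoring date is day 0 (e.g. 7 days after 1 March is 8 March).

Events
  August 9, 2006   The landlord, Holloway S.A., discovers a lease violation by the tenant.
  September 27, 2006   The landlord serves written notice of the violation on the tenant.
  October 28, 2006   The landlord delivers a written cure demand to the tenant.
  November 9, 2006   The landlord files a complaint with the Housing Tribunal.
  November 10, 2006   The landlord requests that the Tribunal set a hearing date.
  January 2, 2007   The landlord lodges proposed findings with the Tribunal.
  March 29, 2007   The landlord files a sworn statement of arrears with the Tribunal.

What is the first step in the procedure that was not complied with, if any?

None — every step was satisfied

Step 1 — counting 67 days from August 9, 2006 (when the violation is discovered) gives a deadline of October 15, 2006; completed September 27, 2006, before the deadline.
Step 2 — 21 and 64 days from October 6, 2006 (end of the 9-day objection period, which began when the written notice is served on September 27, 2006) are October 27, 2006 and December 9, 2006 respectively; done October 28, 2006, which is between those dates.
Step 3 — must wait 10 days from October 28, 2006 (when the cure demand is delivered), so not before November 7, 2006; November 9, 2006 is on or after that date.
Step 4 — counting 22 days from November 9, 2006 (when the complaint is filed) gives a deadline of December 1, 2006; done November 10, 2006 — timely.
Step 5 — 15 and 29 days from December 15, 2006 (end of the 35-day comment period, which began when a hearing date is requested on November 10, 2006) are December 30, 2006 and January 13, 2007 respectively; done January 2, 2007, which is between those dates.
Step 6 — counting 87 days from January 2, 2007 (when the proposed findings are lodged) gives a deadline of March 30, 2007; March 29, 2007 is within that limit.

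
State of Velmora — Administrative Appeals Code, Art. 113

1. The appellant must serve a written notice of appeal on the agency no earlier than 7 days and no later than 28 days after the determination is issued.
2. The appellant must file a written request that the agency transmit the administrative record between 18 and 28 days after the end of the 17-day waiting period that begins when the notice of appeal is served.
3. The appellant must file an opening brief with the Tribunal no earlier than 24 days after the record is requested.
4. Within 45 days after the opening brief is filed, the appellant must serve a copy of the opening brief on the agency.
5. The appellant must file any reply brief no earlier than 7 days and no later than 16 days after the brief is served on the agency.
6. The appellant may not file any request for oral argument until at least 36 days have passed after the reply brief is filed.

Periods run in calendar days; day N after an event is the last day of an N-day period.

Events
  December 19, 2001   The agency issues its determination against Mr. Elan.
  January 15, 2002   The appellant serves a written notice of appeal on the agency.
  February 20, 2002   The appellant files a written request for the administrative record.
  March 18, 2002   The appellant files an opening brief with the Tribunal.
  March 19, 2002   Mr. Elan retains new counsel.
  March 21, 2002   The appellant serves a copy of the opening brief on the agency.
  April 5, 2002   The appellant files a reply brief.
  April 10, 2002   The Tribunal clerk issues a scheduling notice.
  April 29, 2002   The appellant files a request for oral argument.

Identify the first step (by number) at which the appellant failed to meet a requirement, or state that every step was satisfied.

(1) the permitted window runs from December 19, 2001 + 7 = December 26, 2001 to December 19, 2001 + 28 = January 16, 2002; done January 15, 2002 — within the window.
(2) the permitted window runs from February 1, 2002 + 18 = February 19, 2002 to February 1, 2002 + 28 = March 1, 2002; done February 20, 2002 — within the window.
(3) permitted from February 20, 2002 + 24 days = March 16, 2002 onward; done March 18, 2002, after the minimum wait.
(4) due by March 18, 2002 + 45 days = May 2, 2002; March 21, 2002 is within that limit.
(5) the permitted window runs from March 21, 2002 + 7 = March 28, 2002 to March 21, 2002 + 16 = April 6, 2002; done April 5, 2002 — within the window.
(6) permitted from April 5, 2002 + 36 days = May 11, 2002 onward; acted on April 29, 2002, 12 days prematurely.

Step 6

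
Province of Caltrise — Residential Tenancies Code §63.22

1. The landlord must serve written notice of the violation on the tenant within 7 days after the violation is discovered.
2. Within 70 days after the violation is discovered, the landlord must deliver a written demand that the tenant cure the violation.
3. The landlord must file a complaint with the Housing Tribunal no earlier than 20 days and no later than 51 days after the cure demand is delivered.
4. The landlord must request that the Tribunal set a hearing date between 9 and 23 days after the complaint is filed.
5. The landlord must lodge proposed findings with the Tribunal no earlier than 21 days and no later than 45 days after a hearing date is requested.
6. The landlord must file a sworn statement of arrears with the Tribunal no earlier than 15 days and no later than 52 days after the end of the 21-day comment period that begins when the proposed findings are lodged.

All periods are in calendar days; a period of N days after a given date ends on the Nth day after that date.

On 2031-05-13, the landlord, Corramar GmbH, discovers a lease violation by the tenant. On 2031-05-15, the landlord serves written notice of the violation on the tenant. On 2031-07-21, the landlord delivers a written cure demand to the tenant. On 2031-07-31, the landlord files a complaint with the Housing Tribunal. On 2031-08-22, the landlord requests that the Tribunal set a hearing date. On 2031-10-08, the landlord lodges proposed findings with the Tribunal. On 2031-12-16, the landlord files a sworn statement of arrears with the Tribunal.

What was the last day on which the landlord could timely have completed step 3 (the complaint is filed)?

2031-09-10

Step 3 runs from 2031-07-21, when the cure demand is delivered. The window is 20–51 days after 2031-07-21; it closes on 2031-09-10.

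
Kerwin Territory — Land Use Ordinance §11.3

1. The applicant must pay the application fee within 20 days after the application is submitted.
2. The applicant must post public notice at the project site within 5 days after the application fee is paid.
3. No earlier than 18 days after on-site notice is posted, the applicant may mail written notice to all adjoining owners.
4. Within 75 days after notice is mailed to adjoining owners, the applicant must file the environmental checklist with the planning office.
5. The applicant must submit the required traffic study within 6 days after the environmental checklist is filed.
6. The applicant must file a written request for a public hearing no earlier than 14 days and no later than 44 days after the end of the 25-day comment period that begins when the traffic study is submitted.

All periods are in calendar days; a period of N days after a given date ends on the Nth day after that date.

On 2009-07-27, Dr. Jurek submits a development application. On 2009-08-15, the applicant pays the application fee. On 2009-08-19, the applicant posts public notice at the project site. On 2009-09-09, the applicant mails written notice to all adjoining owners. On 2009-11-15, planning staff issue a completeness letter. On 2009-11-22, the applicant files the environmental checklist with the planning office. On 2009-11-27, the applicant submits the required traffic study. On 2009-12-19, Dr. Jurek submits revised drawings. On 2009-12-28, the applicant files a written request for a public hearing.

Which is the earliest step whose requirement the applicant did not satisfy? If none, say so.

(1) due by 2009-07-27 + 20 days = 2009-08-16; done 2009-08-15 — timely.
(2) due by 2009-08-15 + 5 days = 2009-08-20; completed 2009-08-19, before the deadline.
(3) permitted from 2009-08-19 + 18 days = 2009-09-06 onward; done 2009-09-09, after the minimum wait.
(4) due by 2009-09-09 + 75 days = 2009-11-23; completed 2009-11-22, before the deadline.
(5) due by 2009-11-22 + 6 days = 2009-11-28; done 2009-11-27 — timely.
(6) the permitted window runs from 2009-12-22 + 14 = 2010-01-05 to 2009-12-22 + 44 = 2010-02-04; 2009-12-28 is 8 days too early.

Step 6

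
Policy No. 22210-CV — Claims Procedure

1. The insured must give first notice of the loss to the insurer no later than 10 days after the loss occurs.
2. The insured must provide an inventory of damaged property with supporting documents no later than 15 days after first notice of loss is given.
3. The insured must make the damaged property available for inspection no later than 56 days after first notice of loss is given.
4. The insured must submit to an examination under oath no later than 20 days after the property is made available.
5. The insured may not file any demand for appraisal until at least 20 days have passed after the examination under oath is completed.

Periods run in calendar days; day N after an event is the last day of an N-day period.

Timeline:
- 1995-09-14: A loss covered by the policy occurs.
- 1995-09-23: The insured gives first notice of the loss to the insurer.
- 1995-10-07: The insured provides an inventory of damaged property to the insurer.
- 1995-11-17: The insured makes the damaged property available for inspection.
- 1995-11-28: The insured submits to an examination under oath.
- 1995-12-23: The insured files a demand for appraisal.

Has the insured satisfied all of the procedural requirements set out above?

Step 1 — counting 10 days from 1995-09-14 (when the loss occurs) gives a deadline of 1995-09-24; 1995-09-23 is within that limit.
Step 2 — counting 15 days from 1995-09-23 (when first notice of loss is given) gives a deadline of 1995-10-08; completed 1995-10-07, before the deadline.
Step 3 — counting 56 days from 1995-09-23 (when first notice of loss is given) gives a deadline of 1995-11-18; completed 1995-11-17, before the deadline.
Step 4 — counting 20 days from 1995-11-17 (when the property is made available) gives a deadline of 1995-12-07; done 1995-11-28 — timely.
Step 5 — must wait 20 days from 1995-11-28 (when the examination under oath is completed), so not before 1995-12-18; done 1995-12-23 — permitted.

Yes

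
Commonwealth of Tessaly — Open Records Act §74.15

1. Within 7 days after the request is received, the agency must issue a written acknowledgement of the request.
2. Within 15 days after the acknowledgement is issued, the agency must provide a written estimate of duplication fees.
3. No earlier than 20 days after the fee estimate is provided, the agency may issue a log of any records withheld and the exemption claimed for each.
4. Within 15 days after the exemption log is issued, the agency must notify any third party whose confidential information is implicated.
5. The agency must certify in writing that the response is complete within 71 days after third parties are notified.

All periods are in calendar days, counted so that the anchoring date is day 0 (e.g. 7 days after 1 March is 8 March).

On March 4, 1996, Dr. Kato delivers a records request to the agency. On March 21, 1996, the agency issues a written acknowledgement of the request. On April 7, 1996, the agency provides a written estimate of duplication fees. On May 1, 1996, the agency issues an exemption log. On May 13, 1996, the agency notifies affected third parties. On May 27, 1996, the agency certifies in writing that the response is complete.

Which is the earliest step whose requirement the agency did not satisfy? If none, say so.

Step 1

(1) due by March 4, 1996 + 7 days = March 11, 1996; done March 21, 1996 — 10 days late.
No need to go further; step 1 was not satisfied.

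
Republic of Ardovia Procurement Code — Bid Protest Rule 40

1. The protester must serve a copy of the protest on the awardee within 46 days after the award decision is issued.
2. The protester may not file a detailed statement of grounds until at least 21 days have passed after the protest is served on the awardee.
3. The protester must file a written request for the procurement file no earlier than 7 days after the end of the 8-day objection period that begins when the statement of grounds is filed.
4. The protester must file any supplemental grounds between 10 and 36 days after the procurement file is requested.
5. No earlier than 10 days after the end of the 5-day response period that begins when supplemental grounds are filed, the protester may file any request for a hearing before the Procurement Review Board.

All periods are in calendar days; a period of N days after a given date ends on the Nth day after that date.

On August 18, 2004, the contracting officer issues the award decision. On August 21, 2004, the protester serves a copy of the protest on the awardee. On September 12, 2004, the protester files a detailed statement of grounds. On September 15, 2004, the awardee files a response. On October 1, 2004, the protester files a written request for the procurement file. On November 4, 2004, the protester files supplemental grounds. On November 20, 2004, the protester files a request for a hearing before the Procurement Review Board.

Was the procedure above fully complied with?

Step 1 — counting 46 days from August 18, 2004 (when the award decision is issued) gives a deadline of October 3, 2004; done August 21, 2004 — timely.
Step 2 — must wait 21 days from August 21, 2004 (when the protest is served on the awardee), so not before September 11, 2004; done September 12, 2004, after the minimum wait.
Step 3 — must wait 7 days from September 20, 2004 (end of the 8-day objection period, which began when the statement of grounds is filed on September 12, 2004), so not before September 27, 2004; October 1, 2004 is on or after that date.
Step 4 — 10 and 36 days from October 1, 2004 (when the procurement file is requested) are October 11, 2004 and November 6, 2004 respectively; done November 4, 2004 — within the window.
Step 5 — must wait 10 days from November 9, 2004 (end of the 5-day response period, which began when supplemental grounds are filed on November 4, 2004), so not before November 19, 2004; November 20, 2004 is on or after that date.

Yes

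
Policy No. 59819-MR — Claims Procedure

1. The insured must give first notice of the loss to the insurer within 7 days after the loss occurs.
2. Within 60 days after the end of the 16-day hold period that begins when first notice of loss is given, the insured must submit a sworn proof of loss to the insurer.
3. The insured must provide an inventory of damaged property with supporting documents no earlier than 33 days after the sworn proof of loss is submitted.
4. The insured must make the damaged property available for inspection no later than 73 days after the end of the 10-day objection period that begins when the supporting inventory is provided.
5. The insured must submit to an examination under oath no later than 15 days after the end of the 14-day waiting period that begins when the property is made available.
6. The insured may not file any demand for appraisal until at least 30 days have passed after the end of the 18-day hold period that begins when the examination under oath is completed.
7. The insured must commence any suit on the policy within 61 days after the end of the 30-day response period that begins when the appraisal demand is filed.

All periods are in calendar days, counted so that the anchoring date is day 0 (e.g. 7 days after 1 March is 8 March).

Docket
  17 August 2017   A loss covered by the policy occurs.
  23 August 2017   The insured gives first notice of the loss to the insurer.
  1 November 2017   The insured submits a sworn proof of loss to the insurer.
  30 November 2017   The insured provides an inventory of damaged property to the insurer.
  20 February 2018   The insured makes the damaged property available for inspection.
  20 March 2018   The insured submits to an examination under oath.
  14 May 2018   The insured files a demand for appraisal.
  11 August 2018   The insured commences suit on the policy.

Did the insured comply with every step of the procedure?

Step 1: 7 days after 17 August 2017 (when the loss occurs) is 24 August 2017; done 23 August 2017 — timely.
Step 2: 60 days after 8 September 2017 (end of the 16-day hold period, which began when first notice of loss is given on 23 August 2017) is 7 November 2017; completed 1 November 2017, before the deadline.
Step 3: the earliest permitted date is 33 days after 1 November 2017 (when the sworn proof of loss is submitted), i.e. 4 December 2017; acted on 30 November 2017, 4 days prematurely.
That is the first point of non-compliance.

No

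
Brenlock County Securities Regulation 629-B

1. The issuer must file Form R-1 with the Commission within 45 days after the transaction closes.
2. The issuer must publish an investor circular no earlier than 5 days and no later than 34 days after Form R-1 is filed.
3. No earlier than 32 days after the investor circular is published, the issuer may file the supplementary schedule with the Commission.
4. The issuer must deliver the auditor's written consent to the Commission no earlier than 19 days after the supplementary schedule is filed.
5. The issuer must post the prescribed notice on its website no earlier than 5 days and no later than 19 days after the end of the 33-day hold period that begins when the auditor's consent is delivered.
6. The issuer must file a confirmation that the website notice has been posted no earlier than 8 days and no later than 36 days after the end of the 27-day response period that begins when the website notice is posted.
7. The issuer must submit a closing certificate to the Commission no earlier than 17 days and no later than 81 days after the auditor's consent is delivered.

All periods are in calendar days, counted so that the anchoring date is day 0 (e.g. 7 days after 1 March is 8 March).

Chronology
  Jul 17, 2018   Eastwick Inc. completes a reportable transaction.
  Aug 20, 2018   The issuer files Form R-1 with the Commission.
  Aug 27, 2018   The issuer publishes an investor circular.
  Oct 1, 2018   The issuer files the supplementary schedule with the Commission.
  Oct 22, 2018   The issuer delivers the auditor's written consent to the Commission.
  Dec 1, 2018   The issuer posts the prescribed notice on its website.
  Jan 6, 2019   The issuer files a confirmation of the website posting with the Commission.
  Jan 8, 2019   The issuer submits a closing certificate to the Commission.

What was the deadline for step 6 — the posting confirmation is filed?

Feb 2, 2019

The website notice is posted on Dec 1, 2018; the 27-day response period therefore ends Dec 28, 2018, and step 6 runs from that date. The window is 8–36 days after Dec 28, 2018; it closes on Feb 2, 2019.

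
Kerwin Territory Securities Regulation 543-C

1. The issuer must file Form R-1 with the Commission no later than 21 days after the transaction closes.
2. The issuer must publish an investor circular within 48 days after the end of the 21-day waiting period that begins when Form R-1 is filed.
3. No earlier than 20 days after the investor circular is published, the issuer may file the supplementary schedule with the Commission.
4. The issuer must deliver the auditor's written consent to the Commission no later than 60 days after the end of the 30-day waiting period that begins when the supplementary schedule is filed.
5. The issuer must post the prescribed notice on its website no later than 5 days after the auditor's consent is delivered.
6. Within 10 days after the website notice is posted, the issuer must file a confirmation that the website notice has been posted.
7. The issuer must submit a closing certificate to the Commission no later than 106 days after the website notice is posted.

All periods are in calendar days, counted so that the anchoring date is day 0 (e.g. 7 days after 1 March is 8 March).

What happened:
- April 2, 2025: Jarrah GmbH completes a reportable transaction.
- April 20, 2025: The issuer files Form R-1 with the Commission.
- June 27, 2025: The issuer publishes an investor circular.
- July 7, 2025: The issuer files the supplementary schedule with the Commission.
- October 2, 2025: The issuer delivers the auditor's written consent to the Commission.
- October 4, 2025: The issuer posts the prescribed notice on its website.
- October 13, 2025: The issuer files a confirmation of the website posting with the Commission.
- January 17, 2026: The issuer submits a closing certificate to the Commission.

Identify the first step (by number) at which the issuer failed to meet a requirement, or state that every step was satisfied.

Step 1: 21 days after April 2, 2025 (when the transaction closes) is April 23, 2025; April 20, 2025 is within that limit.
Step 2: 48 days after May 11, 2025 (end of the 21-day waiting period, which began when Form R-1 is filed on April 20, 2025) is June 28, 2025; June 27, 2025 is within that limit.
Step 3: the earliest permitted date is 20 days after June 27, 2025 (when the investor circular is published), i.e. July 17, 2025; acted on July 7, 2025, 10 days prematurely.

Step 3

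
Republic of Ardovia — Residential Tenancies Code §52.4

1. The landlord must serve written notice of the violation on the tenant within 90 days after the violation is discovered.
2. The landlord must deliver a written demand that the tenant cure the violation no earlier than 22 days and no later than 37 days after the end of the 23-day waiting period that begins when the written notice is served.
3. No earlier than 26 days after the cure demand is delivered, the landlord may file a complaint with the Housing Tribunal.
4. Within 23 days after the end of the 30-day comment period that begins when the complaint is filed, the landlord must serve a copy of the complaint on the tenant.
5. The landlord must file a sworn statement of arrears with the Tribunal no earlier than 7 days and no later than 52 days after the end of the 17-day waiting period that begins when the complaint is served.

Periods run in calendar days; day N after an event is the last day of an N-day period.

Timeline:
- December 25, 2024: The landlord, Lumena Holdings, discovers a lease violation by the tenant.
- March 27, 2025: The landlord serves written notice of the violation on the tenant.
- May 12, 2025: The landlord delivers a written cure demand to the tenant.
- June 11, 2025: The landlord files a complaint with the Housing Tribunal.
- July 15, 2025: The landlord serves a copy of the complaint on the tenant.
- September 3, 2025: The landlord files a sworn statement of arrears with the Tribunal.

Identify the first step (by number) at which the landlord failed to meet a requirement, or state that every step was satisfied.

Step 1

(1) due by December 25, 2024 + 90 days = March 25, 2025; not done until March 27, 2025, 2 days after the deadline.
No need to go further; step 1 was not satisfied.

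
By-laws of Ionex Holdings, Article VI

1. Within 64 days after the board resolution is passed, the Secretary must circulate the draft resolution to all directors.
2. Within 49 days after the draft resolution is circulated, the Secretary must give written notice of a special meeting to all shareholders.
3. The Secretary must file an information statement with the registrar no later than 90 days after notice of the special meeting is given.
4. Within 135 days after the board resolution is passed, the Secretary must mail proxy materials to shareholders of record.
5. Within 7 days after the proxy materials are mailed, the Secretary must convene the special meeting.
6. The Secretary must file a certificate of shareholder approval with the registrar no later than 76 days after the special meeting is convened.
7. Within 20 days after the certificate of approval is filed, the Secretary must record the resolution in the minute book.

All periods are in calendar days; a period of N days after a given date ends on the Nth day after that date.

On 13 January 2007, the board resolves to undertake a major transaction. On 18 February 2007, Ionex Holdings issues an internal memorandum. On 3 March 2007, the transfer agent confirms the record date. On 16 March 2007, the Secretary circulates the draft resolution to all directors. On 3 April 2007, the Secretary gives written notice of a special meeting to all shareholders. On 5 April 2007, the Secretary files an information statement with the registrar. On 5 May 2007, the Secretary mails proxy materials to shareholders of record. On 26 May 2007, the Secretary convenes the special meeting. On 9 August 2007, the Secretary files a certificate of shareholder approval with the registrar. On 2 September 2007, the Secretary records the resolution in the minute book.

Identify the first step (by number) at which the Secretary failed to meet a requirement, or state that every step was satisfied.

(1) due by 13 January 2007 + 64 days = 18 March 2007; done 16 March 2007 — timely.
(2) due by 16 March 2007 + 49 days = 4 May 2007; 3 April 2007 is within that limit.
(3) due by 3 April 2007 + 90 days = 2 July 2007; 5 April 2007 is within that limit.
(4) due by 13 January 2007 + 135 days = 28 May 2007; done 5 May 2007 — timely.
(5) due by 5 May 2007 + 7 days = 12 May 2007; 26 May 2007 misses that deadline by 14 days.
Later steps need not be reached.

Step 5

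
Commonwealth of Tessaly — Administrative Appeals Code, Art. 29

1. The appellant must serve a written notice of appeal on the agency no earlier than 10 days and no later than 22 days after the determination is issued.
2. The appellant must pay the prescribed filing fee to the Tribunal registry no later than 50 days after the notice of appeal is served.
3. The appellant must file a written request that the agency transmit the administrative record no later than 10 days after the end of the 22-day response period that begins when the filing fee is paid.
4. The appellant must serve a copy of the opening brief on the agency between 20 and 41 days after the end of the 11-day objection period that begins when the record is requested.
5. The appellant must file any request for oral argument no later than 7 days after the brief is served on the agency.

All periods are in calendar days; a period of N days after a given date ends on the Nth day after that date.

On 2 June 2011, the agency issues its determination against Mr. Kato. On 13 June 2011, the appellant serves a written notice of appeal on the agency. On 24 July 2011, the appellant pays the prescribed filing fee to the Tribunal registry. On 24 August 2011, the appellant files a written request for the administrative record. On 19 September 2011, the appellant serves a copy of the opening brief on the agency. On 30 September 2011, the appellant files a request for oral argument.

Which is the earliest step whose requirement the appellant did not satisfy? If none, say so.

Step 1: the window is 10–22 days after 2 June 2011 (when the determination is issued), so 12 June 2011 through 24 June 2011; 13 June 2011 falls inside that range.
Step 2: 50 days after 13 June 2011 (when the notice of appeal is served) is 2 August 2011; completed 24 July 2011, before the deadline.
Step 3: 10 days after 15 August 2011 (end of the 22-day response period, which began when the filing fee is paid on 24 July 2011) is 25 August 2011; completed 24 August 2011, before the deadline.
Step 4: the window is 20–41 days after 4 September 2011 (end of the 11-day objection period, which began when the record is requested on 24 August 2011), so 24 September 2011 through 15 October 2011; done 19 September 2011 — 5 days before the window opened.

Step 4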